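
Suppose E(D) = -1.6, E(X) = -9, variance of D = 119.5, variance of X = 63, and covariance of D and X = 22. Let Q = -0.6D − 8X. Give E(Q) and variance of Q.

E(Q) = 72.96, variance of Q = 4286.22

E(Q) = (-0.6)·E(D) + (-8)·E(X) = (-0.6)·(-1.6) + (-8)·(-9) = 72.96.
variance of Q = a²·variance of D + b²·variance of X + 2ab·covariance of D and X with a = -0.6, b = -8.
= (-0.6)²·119.5 + (-8)²·63 + 2·(-0.6)·(-8)·22
= 43.02 + 4032 + 211.2 = 4286.22.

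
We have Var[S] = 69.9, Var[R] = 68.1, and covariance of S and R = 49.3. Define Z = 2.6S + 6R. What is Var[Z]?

Var[Z] = a²·Var[S] + b²·Var[R] + 2ab·covariance of S and R with a = 2.6, b = 6.
= 2.6²·69.9 + 6²·68.1 + 2·2.6·6·49.3
= 472.524 + 2451.6 + 1538.16 = 4462.284.

Var[Z] = 4462.284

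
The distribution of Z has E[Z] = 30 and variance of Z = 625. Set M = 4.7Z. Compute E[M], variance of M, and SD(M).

E[M] = 141, variance of M = 13806.25, SD(M) = 117.5

M = 4.7Z is linear with a = 4.7, b = 0.
E[M] = a·E[Z] + b = 4.7·30 = 141.
variance of M = a²·variance of Z = 4.7²·625 = 13806.25.
SD(Z) = √625 = 25.
SD(M) = |a|·SD(Z) = |4.7|·25 = 117.5.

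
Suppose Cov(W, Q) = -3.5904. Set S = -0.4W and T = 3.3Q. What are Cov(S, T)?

Cov(S, T) = 4.739328

Cov(S, T) = a·c·Cov(W, Q) = (-0.4)·3.3·(-3.5904) = 4.739328. Additive constants drop out.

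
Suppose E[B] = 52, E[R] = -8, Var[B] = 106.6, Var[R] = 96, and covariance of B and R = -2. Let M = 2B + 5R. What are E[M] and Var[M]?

E[M] = 2·E[B] + 5·E[R] = 2·52 + 5·(-8) = 64.
Var[M] = a²·Var[B] + b²·Var[R] + 2ab·covariance of B and R with a = 2, b = 5.
= 2²·106.6 + 5²·96 + 2·2·5·(-2)
= 426.4 + 2400 + (-40) = 2786.4.

E[M] = 64, Var[M] = 2786.4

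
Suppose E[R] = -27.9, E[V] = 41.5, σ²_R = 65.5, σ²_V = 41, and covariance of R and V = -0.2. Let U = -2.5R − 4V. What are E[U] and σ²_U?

E[U] = -96.25, σ²_U = 1061.375

E[U] = (-2.5)·E[R] + (-4)·E[V] = (-2.5)·(-27.9) + (-4)·41.5 = -96.25.
σ²_U = a²·σ²_R + b²·σ²_V + 2ab·covariance of R and V with a = -2.5, b = -4.
= (-2.5)²·65.5 + (-4)²·41 + 2·(-2.5)·(-4)·(-0.2)
= 409.375 + 656 + (-4) = 1061.375.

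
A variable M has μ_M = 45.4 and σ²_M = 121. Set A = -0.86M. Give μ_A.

μ_A = -39.044

A = -0.86M is linear with a = -0.86, b = 0.
μ_A = a·μ_M + b = (-0.86)·45.4 = -39.044.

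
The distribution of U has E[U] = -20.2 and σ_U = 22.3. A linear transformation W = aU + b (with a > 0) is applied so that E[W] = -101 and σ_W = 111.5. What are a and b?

σ_W = a·σ_U (a > 0), so a = 111.5/22.3 = 5.
E[W] = a·E[U] + b, so b = -101 − 5·(-20.2) = 0.

a = 5, b = 0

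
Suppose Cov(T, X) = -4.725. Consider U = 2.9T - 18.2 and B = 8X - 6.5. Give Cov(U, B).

Cov(U, B) = a·c·Cov(T, X) = 2.9·8·(-4.725) = -109.62. Additive constants drop out.

Cov(U, B) = -109.62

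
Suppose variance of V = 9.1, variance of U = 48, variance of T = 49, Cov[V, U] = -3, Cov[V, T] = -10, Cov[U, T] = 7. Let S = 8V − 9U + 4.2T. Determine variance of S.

variance of S = a²·variance of V + b²·variance of U + c²·variance of T + 2ab·Cov[V, U] + 2ac·Cov[V, T] + 2bc·Cov[U, T], with a = 8, b = -9, c = 4.2.
= 582.4 + 3888 + 864.36 + 432 + (-672) + (-529.2)
= 4565.56.

variance of S = 4565.56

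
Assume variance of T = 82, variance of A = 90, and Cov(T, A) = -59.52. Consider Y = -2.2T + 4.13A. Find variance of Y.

variance of Y = a²·variance of T + b²·variance of A + 2ab·Cov(T, A) with a = -2.2, b = 4.13.
= (-2.2)²·82 + 4.13²·90 + 2·(-2.2)·4.13·(-59.52)
= 396.88 + 1535.121 + 1081.59744 = 3013.59844.

variance of Y = 3013.59844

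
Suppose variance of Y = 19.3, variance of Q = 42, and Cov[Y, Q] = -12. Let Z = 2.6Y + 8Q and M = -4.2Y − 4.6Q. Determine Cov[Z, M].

Cov[Z, M] = -1209.636

By bilinearity, Cov[Z, M] = ac·variance of Y + bd·variance of Q + (ad+bc)·Cov[Y, Q], with a=2.6, b=8, c=-4.2, d=-4.6.
ac·variance of Y = 2.6·(-4.2)·19.3 = -210.756
bd·variance of Q = 8·(-4.6)·42 = -1545.6
(ad+bc)·Cov[Y, Q] = (-45.56)·(-12) = 546.72
Cov[Z, M] = -210.756 + (-1545.6) + 546.72 = -1209.636.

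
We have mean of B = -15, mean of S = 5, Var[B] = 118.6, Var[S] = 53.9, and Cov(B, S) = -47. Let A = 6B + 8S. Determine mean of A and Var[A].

mean of A = -50, Var[A] = 3207.2

mean of A = 6·mean of B + 8·mean of S = 6·(-15) + 8·5 = -50.
Var[A] = a²·Var[B] + b²·Var[S] + 2ab·Cov(B, S) with a = 6, b = 8.
= 6²·118.6 + 8²·53.9 + 2·6·8·(-47)
= 4269.6 + 3449.6 + (-4512) = 3207.2.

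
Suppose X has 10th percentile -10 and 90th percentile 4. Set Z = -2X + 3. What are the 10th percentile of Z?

10th percentile of Z = -5

Since a = -2 < 0 the transformation is decreasing, reversing order: the 10th percentile of Z corresponds to the 90th percentile of X.
So P_{10}(Z) = a·P_{90}(X) + b = (-2)·4 + 3 = -5.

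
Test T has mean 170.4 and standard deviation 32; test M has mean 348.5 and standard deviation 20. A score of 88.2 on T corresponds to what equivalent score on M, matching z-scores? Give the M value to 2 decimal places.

z = (88.2 − 170.4)/32 ≈ -2.5688.
M = 348.5 + z·20 = 348.5 + (88.2 − 170.4)·20/32 ≈ 297.13.

M = 297.13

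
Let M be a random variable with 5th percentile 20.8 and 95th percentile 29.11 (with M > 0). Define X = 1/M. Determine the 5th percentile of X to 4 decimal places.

5th percentile of X = 0.0344

1/M is decreasing on M > 0, so percentile order reverses: P_{5}(X) uses P_{95}(M) = 29.11.
P_{5}(X) = 1/29.11 ≈ 0.0344.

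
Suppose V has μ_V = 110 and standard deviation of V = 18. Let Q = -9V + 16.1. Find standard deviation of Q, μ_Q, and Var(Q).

Q = -9V + 16.1 is linear with a = -9, b = 16.1.
standard deviation of Q = |a|·standard deviation of V = |-9|·18 = 162.
μ_Q = a·μ_V + b = (-9)·110 + 16.1 = -973.9.
Var(V) = 18² = 324.
Var(Q) = a²·Var(V) = (-9)²·324 = 26244 (the additive constant 16.1 does not affect variance).

standard deviation of Q = 162, μ_Q = -973.9, Var(Q) = 26244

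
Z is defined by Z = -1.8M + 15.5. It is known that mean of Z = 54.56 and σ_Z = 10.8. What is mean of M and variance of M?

From Z = -1.8M + 15.5: mean of Z = a·mean of M + b, so mean of M = (mean of Z − b)/a = (54.56 − 15.5)/(-1.8) = -21.7.
variance of Z = 10.8² = 116.64.
variance of Z = a²·variance of M, so variance of M = 116.64/(-1.8)² = 36.

mean of M = -21.7, variance of M = 36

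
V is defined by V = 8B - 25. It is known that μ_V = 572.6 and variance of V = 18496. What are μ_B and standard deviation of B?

From V = 8B - 25: μ_V = a·μ_B + b, so μ_B = (μ_V − b)/a = (572.6 − (-25))/8 = 74.7.
standard deviation of V = √18496 = 136.
standard deviation of V = |a|·standard deviation of B, so standard deviation of B = 136/|8| = 17.

μ_B = 74.7, standard deviation of B = 17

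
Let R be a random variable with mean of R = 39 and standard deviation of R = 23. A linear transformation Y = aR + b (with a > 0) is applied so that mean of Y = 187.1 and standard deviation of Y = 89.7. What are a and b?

a = 3.9, b = 35

standard deviation of Y = a·standard deviation of R (a > 0), so a = 89.7/23 = 3.9.
mean of Y = a·mean of R + b, so b = 187.1 − 3.9·39 = 35.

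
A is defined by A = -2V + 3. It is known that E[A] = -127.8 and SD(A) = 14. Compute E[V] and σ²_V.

E[V] = 65.4, σ²_V = 49

From A = -2V + 3: E[A] = a·E[V] + b, so E[V] = (E[A] − b)/a = (-127.8 − 3)/(-2) = 65.4.
σ²_A = 14² = 196.
σ²_A = a²·σ²_V, so σ²_V = 196/(-2)² = 49.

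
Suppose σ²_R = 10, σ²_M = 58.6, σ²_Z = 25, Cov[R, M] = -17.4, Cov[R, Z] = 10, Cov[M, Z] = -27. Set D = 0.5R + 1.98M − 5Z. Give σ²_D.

σ²_D = a²·σ²_R + b²·σ²_M + c²·σ²_Z + 2ab·Cov[R, M] + 2ac·Cov[R, Z] + 2bc·Cov[M, Z], with a = 0.5, b = 1.98, c = -5.
= 2.5 + 229.73544 + 625 + (-34.452) + (-50) + 534.6
= 1307.38344.

σ²_D = 1307.38344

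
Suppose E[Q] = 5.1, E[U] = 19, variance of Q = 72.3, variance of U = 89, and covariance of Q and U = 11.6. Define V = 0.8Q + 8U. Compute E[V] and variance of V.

E[V] = 0.8·E[Q] + 8·E[U] = 0.8·5.1 + 8·19 = 156.08.
variance of V = a²·variance of Q + b²·variance of U + 2ab·covariance of Q and U with a = 0.8, b = 8.
= 0.8²·72.3 + 8²·89 + 2·0.8·8·11.6
= 46.272 + 5696 + 148.48 = 5890.752.

E[V] = 156.08, variance of V = 5890.752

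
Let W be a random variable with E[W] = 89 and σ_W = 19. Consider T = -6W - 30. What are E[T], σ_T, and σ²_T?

T = -6W - 30 is linear with a = -6, b = -30.
E[T] = a·E[W] + b = (-6)·89 + (-30) = -564.
σ_T = |a|·σ_W = |-6|·19 = 114.
σ²_W = 19² = 361.
σ²_T = a²·σ²_W = (-6)²·361 = 12996 (the additive constant -30 does not affect variance).

E[T] = -564, σ_T = 114, σ²_T = 12996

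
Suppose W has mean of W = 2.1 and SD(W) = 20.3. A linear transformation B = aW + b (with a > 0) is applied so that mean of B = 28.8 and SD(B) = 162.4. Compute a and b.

a = 8, b = 12

SD(B) = a·SD(W) (a > 0), so a = 162.4/20.3 = 8.
mean of B = a·mean of W + b, so b = 28.8 − 8·2.1 = 12.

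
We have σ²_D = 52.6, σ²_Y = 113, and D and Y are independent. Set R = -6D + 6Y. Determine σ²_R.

σ²_R = a²·σ²_D + b²·σ²_Y + 2ab·covariance of D and Y with a = -6, b = 6.
Independence gives covariance of D and Y = 0.
= (-6)²·52.6 + 6²·113 + 2·(-6)·6·0
= 1893.6 + 4068 + 0 = 5961.6.

σ²_R = 5961.6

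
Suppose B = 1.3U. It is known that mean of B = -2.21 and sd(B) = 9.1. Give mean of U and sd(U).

mean of U = -1.7, sd(U) = 7

From B = 1.3U: mean of B = a·mean of U + b, so mean of U = (mean of B − b)/a = (-2.21 − 0)/1.3 = -1.7.
sd(B) = |a|·sd(U), so sd(U) = 9.1/|1.3| = 7.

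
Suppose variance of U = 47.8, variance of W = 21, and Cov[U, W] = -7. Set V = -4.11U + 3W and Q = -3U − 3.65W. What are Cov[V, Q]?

By bilinearity, Cov[V, Q] = ac·variance of U + bd·variance of W + (ad+bc)·Cov[U, W], with a=-4.11, b=3, c=-3, d=-3.65.
ac·variance of U = (-4.11)·(-3)·47.8 = 589.374
bd·variance of W = 3·(-3.65)·21 = -229.95
(ad+bc)·Cov[U, W] = (6.0015)·(-7) = -42.0105
Cov[V, Q] = 589.374 + (-229.95) + (-42.0105) = 317.4135.

Cov[V, Q] = 317.4135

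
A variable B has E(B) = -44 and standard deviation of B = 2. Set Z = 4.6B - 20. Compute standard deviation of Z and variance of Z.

standard deviation of Z = 9.2, variance of Z = 84.64

Z = 4.6B - 20 is linear with a = 4.6, b = -20.
standard deviation of Z = |a|·standard deviation of B = |4.6|·2 = 9.2.
variance of B = 2² = 4.
variance of Z = a²·variance of B = 4.6²·4 = 84.64 (the additive constant -20 does not affect variance).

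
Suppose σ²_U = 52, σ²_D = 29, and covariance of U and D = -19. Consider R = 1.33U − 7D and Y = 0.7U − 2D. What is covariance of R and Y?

By bilinearity, covariance of R and Y = ac·σ²_U + bd·σ²_D + (ad+bc)·covariance of U and D, with a=1.33, b=-7, c=0.7, d=-2.
ac·σ²_U = 1.33·0.7·52 = 48.412
bd·σ²_D = (-7)·(-2)·29 = 406
(ad+bc)·covariance of U and D = (-7.56)·(-19) = 143.64
covariance of R and Y = 48.412 + 406 + 143.64 = 598.052.

covariance of R and Y = 598.052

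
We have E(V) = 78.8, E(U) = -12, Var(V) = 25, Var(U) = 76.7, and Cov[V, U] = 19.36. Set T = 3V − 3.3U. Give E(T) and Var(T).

E(T) = 276, Var(T) = 676.935

E(T) = 3·E(V) + (-3.3)·E(U) = 3·78.8 + (-3.3)·(-12) = 276.
Var(T) = a²·Var(V) + b²·Var(U) + 2ab·Cov[V, U] with a = 3, b = -3.3.
= 3²·25 + (-3.3)²·76.7 + 2·3·(-3.3)·19.36
= 225 + 835.263 + (-383.328) = 676.935.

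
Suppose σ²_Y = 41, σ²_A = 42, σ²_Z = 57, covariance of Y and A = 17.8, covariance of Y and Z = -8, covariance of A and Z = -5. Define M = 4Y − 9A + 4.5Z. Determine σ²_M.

σ²_M = 4047.65

σ²_M = a²·σ²_Y + b²·σ²_A + c²·σ²_Z + 2ab·covariance of Y and A + 2ac·covariance of Y and Z + 2bc·covariance of A and Z, with a = 4, b = -9, c = 4.5.
= 656 + 3402 + 1154.25 + (-1281.6) + (-288) + 405
= 4047.65.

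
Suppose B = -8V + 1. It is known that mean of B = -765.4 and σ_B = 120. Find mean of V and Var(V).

From B = -8V + 1: mean of B = a·mean of V + b, so mean of V = (mean of B − b)/a = (-765.4 − 1)/(-8) = 95.8.
Var(B) = 120² = 14400.
Var(B) = a²·Var(V), so Var(V) = 14400/(-8)² = 225.

mean of V = 95.8, Var(V) = 225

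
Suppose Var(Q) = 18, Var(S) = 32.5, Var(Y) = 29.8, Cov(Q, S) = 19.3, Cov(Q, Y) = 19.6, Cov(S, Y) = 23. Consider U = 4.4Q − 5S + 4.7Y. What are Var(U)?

Var(U) = 699.718

Var(U) = a²·Var(Q) + b²·Var(S) + c²·Var(Y) + 2ab·Cov(Q, S) + 2ac·Cov(Q, Y) + 2bc·Cov(S, Y), with a = 4.4, b = -5, c = 4.7.
= 348.48 + 812.5 + 658.282 + (-849.2) + 810.656 + (-1081)
= 699.718.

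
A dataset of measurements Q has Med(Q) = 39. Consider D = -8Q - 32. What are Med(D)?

Med(D) = -344

A linear map preserves order up to sign, so Med(D) = a·Med(Q) + b = (-8)·39 + (-32) = -344.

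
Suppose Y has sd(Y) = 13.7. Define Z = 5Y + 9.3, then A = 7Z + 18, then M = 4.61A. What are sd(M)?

sd(Z) = |5|·13.7 = 68.5.
sd(A) = |7|·68.5 = 479.5.
sd(M) = |4.61|·479.5 = 2210.495.

sd(M) = 2210.495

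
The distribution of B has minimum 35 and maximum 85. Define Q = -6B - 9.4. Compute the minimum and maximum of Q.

a = -6 < 0, so order reverses: min(Q) = a·max(B)+b = (-6)·85 + (-9.4) = -519.4; max(Q) = a·min(B)+b = (-6)·35 + (-9.4) = -219.4.

min(Q) = -519.4, max(Q) = -219.4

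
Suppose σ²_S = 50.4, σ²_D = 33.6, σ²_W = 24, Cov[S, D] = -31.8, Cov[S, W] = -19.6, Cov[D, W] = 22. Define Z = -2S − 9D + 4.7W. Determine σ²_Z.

σ²_Z = 815.84

σ²_Z = a²·σ²_S + b²·σ²_D + c²·σ²_W + 2ab·Cov[S, D] + 2ac·Cov[S, W] + 2bc·Cov[D, W], with a = -2, b = -9, c = 4.7.
= 201.6 + 2721.6 + 530.16 + (-1144.8) + 368.48 + (-1861.2)
= 815.84.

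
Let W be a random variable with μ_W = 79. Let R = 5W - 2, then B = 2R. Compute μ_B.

μ_B = 786

μ_R = 5·79 + (-2) = 393.
μ_B = 2·393 = 786.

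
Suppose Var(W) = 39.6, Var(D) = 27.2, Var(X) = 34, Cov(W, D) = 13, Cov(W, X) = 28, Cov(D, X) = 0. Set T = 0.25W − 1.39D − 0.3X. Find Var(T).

Var(T) = a²·Var(W) + b²·Var(D) + c²·Var(X) + 2ab·Cov(W, D) + 2ac·Cov(W, X) + 2bc·Cov(D, X), with a = 0.25, b = -1.39, c = -0.3.
= 2.475 + 52.55312 + 3.06 + (-9.035) + (-4.2) + 0
= 44.85312.

Var(T) = 44.85312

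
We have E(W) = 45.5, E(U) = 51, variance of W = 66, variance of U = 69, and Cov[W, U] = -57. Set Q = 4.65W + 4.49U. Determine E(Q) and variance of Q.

E(Q) = 4.65·E(W) + 4.49·E(U) = 4.65·45.5 + 4.49·51 = 440.565.
variance of Q = a²·variance of W + b²·variance of U + 2ab·Cov[W, U] with a = 4.65, b = 4.49.
= 4.65²·66 + 4.49²·69 + 2·4.65·4.49·(-57)
= 1427.085 + 1391.0469 + (-2380.149) = 437.9829.

E(Q) = 440.565, variance of Q = 437.9829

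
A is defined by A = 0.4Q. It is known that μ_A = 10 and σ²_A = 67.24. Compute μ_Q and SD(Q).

From A = 0.4Q: μ_A = a·μ_Q + b, so μ_Q = (μ_A − b)/a = (10 − 0)/0.4 = 25.
SD(A) = √67.24 = 8.2.
SD(A) = |a|·SD(Q), so SD(Q) = 8.2/|0.4| = 20.5.

μ_Q = 25, SD(Q) = 20.5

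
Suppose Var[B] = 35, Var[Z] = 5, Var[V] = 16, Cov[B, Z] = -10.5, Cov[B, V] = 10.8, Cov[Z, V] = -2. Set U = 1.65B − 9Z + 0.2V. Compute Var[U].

Var[U] = a²·Var[B] + b²·Var[Z] + c²·Var[V] + 2ab·Cov[B, Z] + 2ac·Cov[B, V] + 2bc·Cov[Z, V], with a = 1.65, b = -9, c = 0.2.
= 95.2875 + 405 + 0.64 + 311.85 + 7.128 + 7.2
= 827.1055.

Var[U] = 827.1055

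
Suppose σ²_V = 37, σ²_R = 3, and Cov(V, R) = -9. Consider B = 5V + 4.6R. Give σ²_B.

σ²_B = 574.48

σ²_B = a²·σ²_V + b²·σ²_R + 2ab·Cov(V, R) with a = 5, b = 4.6.
= 5²·37 + 4.6²·3 + 2·5·4.6·(-9)
= 925 + 63.48 + (-414) = 574.48.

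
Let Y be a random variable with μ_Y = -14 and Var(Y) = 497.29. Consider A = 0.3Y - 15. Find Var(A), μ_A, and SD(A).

Var(A) = 44.7561, μ_A = -19.2, SD(A) = 6.69

A = 0.3Y - 15 is linear with a = 0.3, b = -15.
Var(A) = a²·Var(Y) = 0.3²·497.29 = 44.7561 (the additive constant -15 does not affect variance).
μ_A = a·μ_Y + b = 0.3·(-14) + (-15) = -19.2.
SD(Y) = √497.29 = 22.3.
SD(A) = |a|·SD(Y) = |0.3|·22.3 = 6.69.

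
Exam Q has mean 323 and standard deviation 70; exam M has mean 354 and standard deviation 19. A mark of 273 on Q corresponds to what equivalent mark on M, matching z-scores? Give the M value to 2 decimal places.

M = 340.43

z = (273 − 323)/70 ≈ -0.7143.
M = 354 + z·19 = 354 + (273 − 323)·19/70 ≈ 340.43.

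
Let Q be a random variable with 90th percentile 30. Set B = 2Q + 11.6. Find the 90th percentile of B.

90th percentile of B = 71.6

Since a = 2 > 0 the transformation is increasing, so the 90th percentile of B = a·(P_{90} of Q) + b = 2·30 + 11.6 = 71.6.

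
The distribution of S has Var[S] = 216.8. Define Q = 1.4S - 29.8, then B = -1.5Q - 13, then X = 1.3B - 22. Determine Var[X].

Var[Q] = 1.4²·216.8 = 424.928.
Var[B] = (-1.5)²·424.928 = 956.088.
Var[X] = 1.3²·956.088 = 1615.78872.

Var[X] = 1615.78872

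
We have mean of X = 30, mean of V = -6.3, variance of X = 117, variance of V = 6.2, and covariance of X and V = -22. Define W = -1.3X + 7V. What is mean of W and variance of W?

mean of W = -83.1, variance of W = 901.93

mean of W = (-1.3)·mean of X + 7·mean of V = (-1.3)·30 + 7·(-6.3) = -83.1.
variance of W = a²·variance of X + b²·variance of V + 2ab·covariance of X and V with a = -1.3, b = 7.
= (-1.3)²·117 + 7²·6.2 + 2·(-1.3)·7·(-22)
= 197.73 + 303.8 + 400.4 = 901.93.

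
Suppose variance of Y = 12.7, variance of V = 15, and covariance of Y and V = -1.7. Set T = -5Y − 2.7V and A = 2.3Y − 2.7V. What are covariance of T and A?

By bilinearity, covariance of T and A = ac·variance of Y + bd·variance of V + (ad+bc)·covariance of Y and V, with a=-5, b=-2.7, c=2.3, d=-2.7.
ac·variance of Y = (-5)·2.3·12.7 = -146.05
bd·variance of V = (-2.7)·(-2.7)·15 = 109.35
(ad+bc)·covariance of Y and V = (7.29)·(-1.7) = -12.393
covariance of T and A = -146.05 + 109.35 + (-12.393) = -49.093.

covariance of T and A = -49.093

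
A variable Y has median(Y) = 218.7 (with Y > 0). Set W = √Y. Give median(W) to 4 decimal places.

median(W) = 14.7885

√Y is monotone on this domain, so median(W) = √(218.7) ≈ 14.7885.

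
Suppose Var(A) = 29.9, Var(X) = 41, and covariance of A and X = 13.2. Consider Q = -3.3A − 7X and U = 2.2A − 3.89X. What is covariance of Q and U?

covariance of Q and U = 865.5244

By bilinearity, covariance of Q and U = ac·Var(A) + bd·Var(X) + (ad+bc)·covariance of A and X, with a=-3.3, b=-7, c=2.2, d=-3.89.
ac·Var(A) = (-3.3)·2.2·29.9 = -217.074
bd·Var(X) = (-7)·(-3.89)·41 = 1116.43
(ad+bc)·covariance of A and X = (-2.563)·13.2 = -33.8316
covariance of Q and U = -217.074 + 1116.43 + (-33.8316) = 865.5244.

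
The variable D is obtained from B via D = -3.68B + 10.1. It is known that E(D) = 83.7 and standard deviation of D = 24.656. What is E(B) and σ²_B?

From D = -3.68B + 10.1: E(D) = a·E(B) + b, so E(B) = (E(D) − b)/a = (83.7 − 10.1)/(-3.68) = -20.
σ²_D = 24.656² = 607.918336.
σ²_D = a²·σ²_B, so σ²_B = 607.918336/(-3.68)² = 44.89.

E(B) = -20, σ²_B = 44.89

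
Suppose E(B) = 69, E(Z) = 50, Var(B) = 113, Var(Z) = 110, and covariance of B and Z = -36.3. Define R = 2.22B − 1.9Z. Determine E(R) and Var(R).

E(R) = 58.18, Var(R) = 1260.236

E(R) = 2.22·E(B) + (-1.9)·E(Z) = 2.22·69 + (-1.9)·50 = 58.18.
Var(R) = a²·Var(B) + b²·Var(Z) + 2ab·covariance of B and Z with a = 2.22, b = -1.9.
= 2.22²·113 + (-1.9)²·110 + 2·2.22·(-1.9)·(-36.3)
= 556.9092 + 397.1 + 306.2268 = 1260.236.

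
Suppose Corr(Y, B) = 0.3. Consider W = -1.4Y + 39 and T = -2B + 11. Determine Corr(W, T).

Corr(W, T) = 0.3

Linear rescalings preserve correlation up to sign; here the slopes -1.4 and -2 have the same sign, so Corr(W, T) = Corr(Y, B) = 0.3.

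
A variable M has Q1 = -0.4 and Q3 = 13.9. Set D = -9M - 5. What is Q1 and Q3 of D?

Q1(D) = -130.1, Q3(D) = -1.4

a = -9 < 0 reverses order: Q1(D) comes from Q3(M), Q3(D) from Q1(M).
Q1(D) = (-9)·13.9 + (-5) = -130.1; Q3(D) = (-9)·(-0.4) + (-5) = -1.4.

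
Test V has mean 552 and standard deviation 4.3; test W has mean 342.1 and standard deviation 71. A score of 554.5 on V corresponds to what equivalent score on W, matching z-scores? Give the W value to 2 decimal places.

z = (554.5 − 552)/4.3 ≈ 0.5814.
W = 342.1 + z·71 = 342.1 + (554.5 − 552)·71/4.3 ≈ 383.38.

W = 383.38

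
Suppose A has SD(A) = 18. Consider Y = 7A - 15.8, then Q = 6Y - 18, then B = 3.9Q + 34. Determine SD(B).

SD(Y) = |7|·18 = 126.
SD(Q) = |6|·126 = 756.
SD(B) = |3.9|·756 = 2948.4.

SD(B) = 2948.4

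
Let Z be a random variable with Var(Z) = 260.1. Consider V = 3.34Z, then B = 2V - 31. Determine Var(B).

Var(V) = 3.34²·260.1 = 2901.57156.
Var(B) = 2²·2901.57156 = 11606.28624.

Var(B) = 11606.28624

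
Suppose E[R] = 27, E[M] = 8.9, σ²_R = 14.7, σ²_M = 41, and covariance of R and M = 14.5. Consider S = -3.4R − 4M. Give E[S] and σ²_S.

E[S] = -127.4, σ²_S = 1220.332

E[S] = (-3.4)·E[R] + (-4)·E[M] = (-3.4)·27 + (-4)·8.9 = -127.4.
σ²_S = a²·σ²_R + b²·σ²_M + 2ab·covariance of R and M with a = -3.4, b = -4.
= (-3.4)²·14.7 + (-4)²·41 + 2·(-3.4)·(-4)·14.5
= 169.932 + 656 + 394.4 = 1220.332.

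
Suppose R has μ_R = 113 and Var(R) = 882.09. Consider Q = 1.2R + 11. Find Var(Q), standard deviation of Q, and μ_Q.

Var(Q) = 1270.2096, standard deviation of Q = 35.64, μ_Q = 146.6

Q = 1.2R + 11 is linear with a = 1.2, b = 11.
Var(Q) = a²·Var(R) = 1.2²·882.09 = 1270.2096 (the additive constant 11 does not affect variance).
standard deviation of R = √882.09 = 29.7.
standard deviation of Q = |a|·standard deviation of R = |1.2|·29.7 = 35.64.
μ_Q = a·μ_R + b = 1.2·113 + 11 = 146.6.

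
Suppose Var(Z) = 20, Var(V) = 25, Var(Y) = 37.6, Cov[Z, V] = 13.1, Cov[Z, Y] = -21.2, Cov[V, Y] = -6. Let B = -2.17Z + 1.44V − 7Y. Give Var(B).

Var(B) = a²·Var(Z) + b²·Var(V) + c²·Var(Y) + 2ab·Cov[Z, V] + 2ac·Cov[Z, Y] + 2bc·Cov[V, Y], with a = -2.17, b = 1.44, c = -7.
= 94.178 + 51.84 + 1842.4 + (-81.86976) + (-644.056) + 120.96
= 1383.45224.

Var(B) = 1383.45224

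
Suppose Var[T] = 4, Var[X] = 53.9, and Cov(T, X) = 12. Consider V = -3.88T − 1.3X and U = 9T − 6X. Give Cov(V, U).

Cov(V, U) = 419.7

By bilinearity, Cov(V, U) = ac·Var[T] + bd·Var[X] + (ad+bc)·Cov(T, X), with a=-3.88, b=-1.3, c=9, d=-6.
ac·Var[T] = (-3.88)·9·4 = -139.68
bd·Var[X] = (-1.3)·(-6)·53.9 = 420.42
(ad+bc)·Cov(T, X) = (11.58)·12 = 138.96
Cov(V, U) = -139.68 + 420.42 + 138.96 = 419.7.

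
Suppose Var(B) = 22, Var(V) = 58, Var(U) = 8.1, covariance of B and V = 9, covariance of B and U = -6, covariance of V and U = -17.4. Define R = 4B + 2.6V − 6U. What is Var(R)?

Var(R) = 2053.76

Var(R) = a²·Var(B) + b²·Var(V) + c²·Var(U) + 2ab·covariance of B and V + 2ac·covariance of B and U + 2bc·covariance of V and U, with a = 4, b = 2.6, c = -6.
= 352 + 392.08 + 291.6 + 187.2 + 288 + 542.88
= 2053.76.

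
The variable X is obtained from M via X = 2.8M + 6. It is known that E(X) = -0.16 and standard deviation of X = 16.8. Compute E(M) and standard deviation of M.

From X = 2.8M + 6: E(X) = a·E(M) + b, so E(M) = (E(X) − b)/a = (-0.16 − 6)/2.8 = -2.2.
standard deviation of X = |a|·standard deviation of M, so standard deviation of M = 16.8/|2.8| = 6.

E(M) = -2.2, standard deviation of M = 6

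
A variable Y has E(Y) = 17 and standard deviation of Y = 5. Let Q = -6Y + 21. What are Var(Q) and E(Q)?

Q = -6Y + 21 is linear with a = -6, b = 21.
Var(Y) = 5² = 25.
Var(Q) = a²·Var(Y) = (-6)²·25 = 900 (the additive constant 21 does not affect variance).
E(Q) = a·E(Y) + b = (-6)·17 + 21 = -81.

Var(Q) = 900, E(Q) = -81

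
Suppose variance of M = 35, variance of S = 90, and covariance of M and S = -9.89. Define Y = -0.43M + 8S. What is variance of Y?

variance of Y = a²·variance of M + b²·variance of S + 2ab·covariance of M and S with a = -0.43, b = 8.
= (-0.43)²·35 + 8²·90 + 2·(-0.43)·8·(-9.89)
= 6.4715 + 5760 + 68.0432 = 5834.5147.

variance of Y = 5834.5147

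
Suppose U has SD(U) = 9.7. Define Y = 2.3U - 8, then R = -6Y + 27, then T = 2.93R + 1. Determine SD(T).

SD(Y) = |2.3|·9.7 = 22.31.
SD(R) = |-6|·22.31 = 133.86.
SD(T) = |2.93|·133.86 = 392.2098.

SD(T) = 392.2098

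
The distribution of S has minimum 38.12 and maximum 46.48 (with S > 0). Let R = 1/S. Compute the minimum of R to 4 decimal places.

1/S is decreasing on this domain, so min(R) comes from max(S) = 46.48: min(R) = 1/(46.48) ≈ 0.0215.

min(R) = 0.0215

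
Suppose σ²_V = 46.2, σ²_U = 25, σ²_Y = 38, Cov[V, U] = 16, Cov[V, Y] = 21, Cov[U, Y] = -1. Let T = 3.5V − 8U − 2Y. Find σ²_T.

σ²_T = a²·σ²_V + b²·σ²_U + c²·σ²_Y + 2ab·Cov[V, U] + 2ac·Cov[V, Y] + 2bc·Cov[U, Y], with a = 3.5, b = -8, c = -2.
= 565.95 + 1600 + 152 + (-896) + (-294) + (-32)
= 1095.95.

σ²_T = 1095.95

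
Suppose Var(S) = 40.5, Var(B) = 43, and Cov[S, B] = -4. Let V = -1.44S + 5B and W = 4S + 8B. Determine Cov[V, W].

Cov[V, W] = 1452.8

By bilinearity, Cov[V, W] = ac·Var(S) + bd·Var(B) + (ad+bc)·Cov[S, B], with a=-1.44, b=5, c=4, d=8.
ac·Var(S) = (-1.44)·4·40.5 = -233.28
bd·Var(B) = 5·8·43 = 1720
(ad+bc)·Cov[S, B] = (8.48)·(-4) = -33.92
Cov[V, W] = -233.28 + 1720 + (-33.92) = 1452.8.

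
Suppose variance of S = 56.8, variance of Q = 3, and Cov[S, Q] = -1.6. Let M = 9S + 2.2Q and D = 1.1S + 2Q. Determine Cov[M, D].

Cov[M, D] = 542.848

By bilinearity, Cov[M, D] = ac·variance of S + bd·variance of Q + (ad+bc)·Cov[S, Q], with a=9, b=2.2, c=1.1, d=2.
ac·variance of S = 9·1.1·56.8 = 562.32
bd·variance of Q = 2.2·2·3 = 13.2
(ad+bc)·Cov[S, Q] = (20.42)·(-1.6) = -32.672
Cov[M, D] = 562.32 + 13.2 + (-32.672) = 542.848.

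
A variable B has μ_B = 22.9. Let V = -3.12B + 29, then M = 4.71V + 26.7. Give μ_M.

μ_M = -173.23008

μ_V = (-3.12)·22.9 + 29 = -42.448.
μ_M = 4.71·(-42.448) + 26.7 = -173.23008.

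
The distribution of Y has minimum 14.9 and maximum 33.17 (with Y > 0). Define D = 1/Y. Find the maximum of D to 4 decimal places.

1/Y is decreasing on this domain, so max(D) comes from min(Y) = 14.9: max(D) = 1/(14.9) ≈ 0.0671.

max(D) = 0.0671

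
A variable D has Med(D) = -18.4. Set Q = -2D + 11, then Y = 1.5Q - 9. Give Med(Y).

Med(Q) = (-2)·(-18.4) + 11 = 47.8.
Med(Y) = 1.5·47.8 + (-9) = 62.7.

Med(Y) = 62.7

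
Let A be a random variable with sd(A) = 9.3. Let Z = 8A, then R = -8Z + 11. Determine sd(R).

sd(Z) = |8|·9.3 = 74.4.
sd(R) = |-8|·74.4 = 595.2.

sd(R) = 595.2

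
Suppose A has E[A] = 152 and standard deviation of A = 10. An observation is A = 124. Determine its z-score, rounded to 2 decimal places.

z = (A − E[A]) / standard deviation of A = (124 − 152) / 10 = -2.80.

z = -2.80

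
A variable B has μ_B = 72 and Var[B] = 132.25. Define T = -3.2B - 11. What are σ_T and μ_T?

T = -3.2B - 11 is linear with a = -3.2, b = -11.
σ_B = √132.25 = 11.5.
σ_T = |a|·σ_B = |-3.2|·11.5 = 36.8.
μ_T = a·μ_B + b = (-3.2)·72 + (-11) = -241.4.

σ_T = 36.8, μ_T = -241.4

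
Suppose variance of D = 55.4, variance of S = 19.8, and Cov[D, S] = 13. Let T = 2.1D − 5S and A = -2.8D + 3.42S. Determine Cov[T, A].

Cov[T, A] = -388.966

By bilinearity, Cov[T, A] = ac·variance of D + bd·variance of S + (ad+bc)·Cov[D, S], with a=2.1, b=-5, c=-2.8, d=3.42.
ac·variance of D = 2.1·(-2.8)·55.4 = -325.752
bd·variance of S = (-5)·3.42·19.8 = -338.58
(ad+bc)·Cov[D, S] = (21.182)·13 = 275.366
Cov[T, A] = -325.752 + (-338.58) + 275.366 = -388.966.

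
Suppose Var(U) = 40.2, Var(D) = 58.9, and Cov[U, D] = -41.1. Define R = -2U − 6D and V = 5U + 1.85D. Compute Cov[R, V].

By bilinearity, Cov[R, V] = ac·Var(U) + bd·Var(D) + (ad+bc)·Cov[U, D], with a=-2, b=-6, c=5, d=1.85.
ac·Var(U) = (-2)·5·40.2 = -402
bd·Var(D) = (-6)·1.85·58.9 = -653.79
(ad+bc)·Cov[U, D] = (-33.7)·(-41.1) = 1385.07
Cov[R, V] = -402 + (-653.79) + 1385.07 = 329.28.

Cov[R, V] = 329.28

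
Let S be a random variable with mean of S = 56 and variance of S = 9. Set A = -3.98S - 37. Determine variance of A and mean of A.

A = -3.98S - 37 is linear with a = -3.98, b = -37.
variance of A = a²·variance of S = (-3.98)²·9 = 142.5636 (the additive constant -37 does not affect variance).
mean of A = a·mean of S + b = (-3.98)·56 + (-37) = -259.88.

variance of A = 142.5636, mean of A = -259.88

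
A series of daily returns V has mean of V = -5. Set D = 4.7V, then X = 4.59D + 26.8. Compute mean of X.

mean of X = -81.065

mean of D = 4.7·(-5) = -23.5.
mean of X = 4.59·(-23.5) + 26.8 = -81.065.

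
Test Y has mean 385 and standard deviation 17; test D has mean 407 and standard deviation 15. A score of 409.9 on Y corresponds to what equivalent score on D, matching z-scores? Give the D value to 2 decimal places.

D = 428.97

z = (409.9 − 385)/17 ≈ 1.4647.
D = 407 + z·15 = 407 + (409.9 − 385)·15/17 ≈ 428.97.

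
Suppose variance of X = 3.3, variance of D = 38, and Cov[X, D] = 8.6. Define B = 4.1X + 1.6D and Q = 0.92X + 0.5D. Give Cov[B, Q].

Cov[B, Q] = 73.1368

By bilinearity, Cov[B, Q] = ac·variance of X + bd·variance of D + (ad+bc)·Cov[X, D], with a=4.1, b=1.6, c=0.92, d=0.5.
ac·variance of X = 4.1·0.92·3.3 = 12.4476
bd·variance of D = 1.6·0.5·38 = 30.4
(ad+bc)·Cov[X, D] = (3.522)·8.6 = 30.2892
Cov[B, Q] = 12.4476 + 30.4 + 30.2892 = 73.1368.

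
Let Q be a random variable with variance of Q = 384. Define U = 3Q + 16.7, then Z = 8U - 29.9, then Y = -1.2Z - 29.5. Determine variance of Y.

variance of Y = 318504.96

variance of U = 3²·384 = 3456.
variance of Z = 8²·3456 = 221184.
variance of Y = (-1.2)²·221184 = 318504.96.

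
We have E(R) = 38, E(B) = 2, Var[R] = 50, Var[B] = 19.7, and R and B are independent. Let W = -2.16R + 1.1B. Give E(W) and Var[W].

E(W) = (-2.16)·E(R) + 1.1·E(B) = (-2.16)·38 + 1.1·2 = -79.88.
Var[W] = a²·Var[R] + b²·Var[B] + 2ab·Cov[R, B] with a = -2.16, b = 1.1.
Independence gives Cov[R, B] = 0.
= (-2.16)²·50 + 1.1²·19.7 + 2·(-2.16)·1.1·0
= 233.28 + 23.837 + 0 = 257.117.

E(W) = -79.88, Var[W] = 257.117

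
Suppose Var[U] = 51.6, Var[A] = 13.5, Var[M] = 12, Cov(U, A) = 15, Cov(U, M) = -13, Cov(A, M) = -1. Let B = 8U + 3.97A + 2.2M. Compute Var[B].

Var[B] = 4050.98415

Var[B] = a²·Var[U] + b²·Var[A] + c²·Var[M] + 2ab·Cov(U, A) + 2ac·Cov(U, M) + 2bc·Cov(A, M), with a = 8, b = 3.97, c = 2.2.
= 3302.4 + 212.77215 + 58.08 + 952.8 + (-457.6) + (-17.468)
= 4050.98415.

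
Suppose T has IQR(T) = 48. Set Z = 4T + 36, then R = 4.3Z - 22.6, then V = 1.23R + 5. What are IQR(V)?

IQR(V) = 1015.488

IQR(Z) = |4|·48 = 192.
IQR(R) = |4.3|·192 = 825.6.
IQR(V) = |1.23|·825.6 = 1015.488.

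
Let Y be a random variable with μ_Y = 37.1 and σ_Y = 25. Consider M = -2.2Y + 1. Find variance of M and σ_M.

M = -2.2Y + 1 is linear with a = -2.2, b = 1.
variance of Y = 25² = 625.
variance of M = a²·variance of Y = (-2.2)²·625 = 3025 (the additive constant 1 does not affect variance).
σ_M = |a|·σ_Y = |-2.2|·25 = 55.

variance of M = 3025, σ_M = 55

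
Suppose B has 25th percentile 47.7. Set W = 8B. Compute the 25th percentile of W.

Since a = 8 > 0 the transformation is increasing, so the 25th percentile of W = a·(P_{25} of B) + b = 8·47.7 = 381.6.

25th percentile of W = 381.6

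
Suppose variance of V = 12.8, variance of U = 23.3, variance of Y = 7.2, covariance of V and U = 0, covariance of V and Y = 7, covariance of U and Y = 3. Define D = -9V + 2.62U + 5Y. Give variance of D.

variance of D = a²·variance of V + b²·variance of U + c²·variance of Y + 2ab·covariance of V and U + 2ac·covariance of V and Y + 2bc·covariance of U and Y, with a = -9, b = 2.62, c = 5.
= 1036.8 + 159.94052 + 180 + 0 + (-630) + 78.6
= 825.34052.

variance of D = 825.34052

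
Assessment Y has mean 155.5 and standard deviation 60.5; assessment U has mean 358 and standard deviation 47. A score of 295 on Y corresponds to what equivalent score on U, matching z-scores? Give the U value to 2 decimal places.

U = 466.37

z = (295 − 155.5)/60.5 ≈ 2.3058.
U = 358 + z·47 = 358 + (295 − 155.5)·47/60.5 ≈ 466.37.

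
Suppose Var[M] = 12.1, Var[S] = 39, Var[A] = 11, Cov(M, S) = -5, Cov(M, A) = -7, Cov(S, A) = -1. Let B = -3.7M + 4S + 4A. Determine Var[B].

Var[B] = 1288.849

Var[B] = a²·Var[M] + b²·Var[S] + c²·Var[A] + 2ab·Cov(M, S) + 2ac·Cov(M, A) + 2bc·Cov(S, A), with a = -3.7, b = 4, c = 4.
= 165.649 + 624 + 176 + 148 + 207.2 + (-32)
= 1288.849.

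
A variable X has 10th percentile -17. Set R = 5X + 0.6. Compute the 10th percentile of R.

Since a = 5 > 0 the transformation is increasing, so the 10th percentile of R = a·(P_{10} of X) + b = 5·(-17) + 0.6 = -84.4.

10th percentile of R = -84.4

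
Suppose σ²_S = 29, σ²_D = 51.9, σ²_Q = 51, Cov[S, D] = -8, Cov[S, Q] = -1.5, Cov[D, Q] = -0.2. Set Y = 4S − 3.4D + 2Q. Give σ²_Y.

σ²_Y = 1464.284

σ²_Y = a²·σ²_S + b²·σ²_D + c²·σ²_Q + 2ab·Cov[S, D] + 2ac·Cov[S, Q] + 2bc·Cov[D, Q], with a = 4, b = -3.4, c = 2.
= 464 + 599.964 + 204 + 217.6 + (-24) + 2.72
= 1464.284.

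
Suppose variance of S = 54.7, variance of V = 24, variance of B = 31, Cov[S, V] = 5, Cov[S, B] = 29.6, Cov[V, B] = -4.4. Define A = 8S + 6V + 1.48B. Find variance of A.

variance of A = a²·variance of S + b²·variance of V + c²·variance of B + 2ab·Cov[S, V] + 2ac·Cov[S, B] + 2bc·Cov[V, B], with a = 8, b = 6, c = 1.48.
= 3500.8 + 864 + 67.9024 + 480 + 700.928 + (-78.144)
= 5535.4864.

variance of A = 5535.4864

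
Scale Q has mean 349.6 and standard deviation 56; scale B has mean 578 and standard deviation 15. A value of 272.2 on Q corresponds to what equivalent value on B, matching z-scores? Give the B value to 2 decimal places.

B = 557.27

z = (272.2 − 349.6)/56 ≈ -1.3821.
B = 578 + z·15 = 578 + (272.2 − 349.6)·15/56 ≈ 557.27.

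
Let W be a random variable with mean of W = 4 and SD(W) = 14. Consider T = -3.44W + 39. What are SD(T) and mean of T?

T = -3.44W + 39 is linear with a = -3.44, b = 39.
SD(T) = |a|·SD(W) = |-3.44|·14 = 48.16.
mean of T = a·mean of W + b = (-3.44)·4 + 39 = 25.24.

SD(T) = 48.16, mean of T = 25.24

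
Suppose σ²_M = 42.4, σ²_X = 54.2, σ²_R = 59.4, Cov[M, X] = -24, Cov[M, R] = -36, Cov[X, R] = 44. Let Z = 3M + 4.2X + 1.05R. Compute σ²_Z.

σ²_Z = a²·σ²_M + b²·σ²_X + c²·σ²_R + 2ab·Cov[M, X] + 2ac·Cov[M, R] + 2bc·Cov[X, R], with a = 3, b = 4.2, c = 1.05.
= 381.6 + 956.088 + 65.4885 + (-604.8) + (-226.8) + 388.08
= 959.6565.

σ²_Z = 959.6565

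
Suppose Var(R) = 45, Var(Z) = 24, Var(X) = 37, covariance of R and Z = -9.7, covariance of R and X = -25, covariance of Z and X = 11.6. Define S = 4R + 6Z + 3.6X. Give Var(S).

Var(S) = 1379.04

Var(S) = a²·Var(R) + b²·Var(Z) + c²·Var(X) + 2ab·covariance of R and Z + 2ac·covariance of R and X + 2bc·covariance of Z and X, with a = 4, b = 6, c = 3.6.
= 720 + 864 + 479.52 + (-465.6) + (-720) + 501.12
= 1379.04.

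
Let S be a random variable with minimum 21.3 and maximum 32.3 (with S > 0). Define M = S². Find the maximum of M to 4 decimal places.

max(M) = 1043.29

S² is increasing on this domain, so max(M) comes from max(S) = 32.3: max(M) = square(32.3) = 1043.29.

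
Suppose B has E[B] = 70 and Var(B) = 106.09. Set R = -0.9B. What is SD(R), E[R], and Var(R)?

R = -0.9B is linear with a = -0.9, b = 0.
SD(B) = √106.09 = 10.3.
SD(R) = |a|·SD(B) = |-0.9|·10.3 = 9.27.
E[R] = a·E[B] + b = (-0.9)·70 = -63.
Var(R) = a²·Var(B) = (-0.9)²·106.09 = 85.9329.

SD(R) = 9.27, E[R] = -63, Var(R) = 85.9329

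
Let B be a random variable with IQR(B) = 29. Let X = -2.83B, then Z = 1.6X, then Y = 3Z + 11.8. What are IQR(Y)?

IQR(Y) = 393.936

IQR(X) = |-2.83|·29 = 82.07.
IQR(Z) = |1.6|·82.07 = 131.312.
IQR(Y) = |3|·131.312 = 393.936.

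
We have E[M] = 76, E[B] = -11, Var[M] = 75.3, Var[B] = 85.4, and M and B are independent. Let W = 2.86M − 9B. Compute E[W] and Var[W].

E[W] = 316.36, Var[W] = 7533.32388

E[W] = 2.86·E[M] + (-9)·E[B] = 2.86·76 + (-9)·(-11) = 316.36.
Var[W] = a²·Var[M] + b²·Var[B] + 2ab·Cov(M, B) with a = 2.86, b = -9.
Independence gives Cov(M, B) = 0.
= 2.86²·75.3 + (-9)²·85.4 + 2·2.86·(-9)·0
= 615.92388 + 6917.4 + 0 = 7533.32388.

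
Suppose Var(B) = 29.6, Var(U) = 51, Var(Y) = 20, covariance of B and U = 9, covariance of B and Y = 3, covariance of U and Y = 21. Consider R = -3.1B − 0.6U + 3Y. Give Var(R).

Var(R) = a²·Var(B) + b²·Var(U) + c²·Var(Y) + 2ab·covariance of B and U + 2ac·covariance of B and Y + 2bc·covariance of U and Y, with a = -3.1, b = -0.6, c = 3.
= 284.456 + 18.36 + 180 + 33.48 + (-55.8) + (-75.6)
= 384.896.

Var(R) = 384.896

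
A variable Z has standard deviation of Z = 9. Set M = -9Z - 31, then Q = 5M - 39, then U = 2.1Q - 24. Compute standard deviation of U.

standard deviation of M = |-9|·9 = 81.
standard deviation of Q = |5|·81 = 405.
standard deviation of U = |2.1|·405 = 850.5.

standard deviation of U = 850.5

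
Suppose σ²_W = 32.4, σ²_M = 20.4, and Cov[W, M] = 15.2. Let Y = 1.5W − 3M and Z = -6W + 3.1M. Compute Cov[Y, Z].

By bilinearity, Cov[Y, Z] = ac·σ²_W + bd·σ²_M + (ad+bc)·Cov[W, M], with a=1.5, b=-3, c=-6, d=3.1.
ac·σ²_W = 1.5·(-6)·32.4 = -291.6
bd·σ²_M = (-3)·3.1·20.4 = -189.72
(ad+bc)·Cov[W, M] = (22.65)·15.2 = 344.28
Cov[Y, Z] = -291.6 + (-189.72) + 344.28 = -137.04.

Cov[Y, Z] = -137.04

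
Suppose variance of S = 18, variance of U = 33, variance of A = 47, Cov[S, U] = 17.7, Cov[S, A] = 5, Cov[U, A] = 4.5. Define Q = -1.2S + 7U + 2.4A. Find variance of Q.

variance of Q = a²·variance of S + b²·variance of U + c²·variance of A + 2ab·Cov[S, U] + 2ac·Cov[S, A] + 2bc·Cov[U, A], with a = -1.2, b = 7, c = 2.4.
= 25.92 + 1617 + 270.72 + (-297.36) + (-28.8) + 151.2
= 1738.68.

variance of Q = 1738.68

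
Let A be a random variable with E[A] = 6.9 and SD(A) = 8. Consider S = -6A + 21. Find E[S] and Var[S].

S = -6A + 21 is linear with a = -6, b = 21.
E[S] = a·E[A] + b = (-6)·6.9 + 21 = -20.4.
Var[A] = 8² = 64.
Var[S] = a²·Var[A] = (-6)²·64 = 2304 (the additive constant 21 does not affect variance).

E[S] = -20.4, Var[S] = 2304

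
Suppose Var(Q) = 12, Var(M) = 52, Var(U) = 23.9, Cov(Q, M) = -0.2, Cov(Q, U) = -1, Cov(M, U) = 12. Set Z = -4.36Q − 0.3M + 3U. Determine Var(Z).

Var(Z) = a²·Var(Q) + b²·Var(M) + c²·Var(U) + 2ab·Cov(Q, M) + 2ac·Cov(Q, U) + 2bc·Cov(M, U), with a = -4.36, b = -0.3, c = 3.
= 228.1152 + 4.68 + 215.1 + (-0.5232) + 26.16 + (-21.6)
= 451.932.

Var(Z) = 451.932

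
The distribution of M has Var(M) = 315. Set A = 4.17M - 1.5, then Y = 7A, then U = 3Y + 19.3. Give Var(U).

Var(U) = 2415579.0435

Var(A) = 4.17²·315 = 5477.5035.
Var(Y) = 7²·5477.5035 = 268397.6715.
Var(U) = 3²·268397.6715 = 2415579.0435.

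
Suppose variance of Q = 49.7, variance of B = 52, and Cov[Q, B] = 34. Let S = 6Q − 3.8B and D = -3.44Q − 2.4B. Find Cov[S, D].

By bilinearity, Cov[S, D] = ac·variance of Q + bd·variance of B + (ad+bc)·Cov[Q, B], with a=6, b=-3.8, c=-3.44, d=-2.4.
ac·variance of Q = 6·(-3.44)·49.7 = -1025.808
bd·variance of B = (-3.8)·(-2.4)·52 = 474.24
(ad+bc)·Cov[Q, B] = (-1.328)·34 = -45.152
Cov[S, D] = -1025.808 + 474.24 + (-45.152) = -596.72.

Cov[S, D] = -596.72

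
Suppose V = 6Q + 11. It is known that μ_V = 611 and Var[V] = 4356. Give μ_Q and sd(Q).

From V = 6Q + 11: μ_V = a·μ_Q + b, so μ_Q = (μ_V − b)/a = (611 − 11)/6 = 100.
sd(V) = √4356 = 66.
sd(V) = |a|·sd(Q), so sd(Q) = 66/|6| = 11.

μ_Q = 100, sd(Q) = 11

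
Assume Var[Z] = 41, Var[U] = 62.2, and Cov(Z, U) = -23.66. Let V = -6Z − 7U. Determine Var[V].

Var[V] = 2536.36

Var[V] = a²·Var[Z] + b²·Var[U] + 2ab·Cov(Z, U) with a = -6, b = -7.
= (-6)²·41 + (-7)²·62.2 + 2·(-6)·(-7)·(-23.66)
= 1476 + 3047.8 + (-1987.44) = 2536.36.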